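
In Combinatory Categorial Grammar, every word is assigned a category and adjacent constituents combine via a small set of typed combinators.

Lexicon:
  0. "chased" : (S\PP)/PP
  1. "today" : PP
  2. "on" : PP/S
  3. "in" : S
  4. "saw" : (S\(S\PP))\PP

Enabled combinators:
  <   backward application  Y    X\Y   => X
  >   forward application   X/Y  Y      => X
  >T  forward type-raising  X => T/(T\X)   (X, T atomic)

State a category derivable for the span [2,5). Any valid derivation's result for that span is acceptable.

S\(S\PP)

[0,5] S   <
  [0,2] S\PP   >
    [0,1] "chased" : (S\PP)/PP
    [1,2] "today" : PP
  [2,5] S\(S\PP)   <
    [2,4] PP   >
      [2,3] "on" : PP/S
      [3,4] "in" : S
    [4,5] "saw" : (S\(S\PP))\PP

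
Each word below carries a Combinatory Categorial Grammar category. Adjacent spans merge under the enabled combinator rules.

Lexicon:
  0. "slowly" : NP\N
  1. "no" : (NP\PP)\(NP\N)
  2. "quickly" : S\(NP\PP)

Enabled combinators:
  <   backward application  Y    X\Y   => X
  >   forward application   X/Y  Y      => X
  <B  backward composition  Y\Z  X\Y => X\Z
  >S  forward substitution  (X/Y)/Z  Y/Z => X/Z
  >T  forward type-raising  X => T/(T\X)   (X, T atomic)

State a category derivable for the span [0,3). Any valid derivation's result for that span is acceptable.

S

[0,3] S   <
  [0,2] NP\PP   <
    [0,1] "slowly" : NP\N
    [1,2] "no" : (NP\PP)\(NP\N)
  [2,3] "quickly" : S\(NP\PP)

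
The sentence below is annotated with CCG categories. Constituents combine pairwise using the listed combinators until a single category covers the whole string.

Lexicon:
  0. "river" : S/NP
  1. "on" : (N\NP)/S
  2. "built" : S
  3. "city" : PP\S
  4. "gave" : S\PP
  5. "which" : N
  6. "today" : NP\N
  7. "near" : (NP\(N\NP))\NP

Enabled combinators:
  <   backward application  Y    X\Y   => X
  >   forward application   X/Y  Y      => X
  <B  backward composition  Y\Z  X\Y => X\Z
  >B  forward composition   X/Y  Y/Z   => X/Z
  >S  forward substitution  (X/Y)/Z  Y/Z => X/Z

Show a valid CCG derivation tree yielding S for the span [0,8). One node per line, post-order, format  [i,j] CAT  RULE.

[0,1] S/NP  lex  "river"
[1,2] (N\NP)/S  lex  "on"
[2,3] S  lex  "built"
[3,4] PP\S  lex  "city"
[2,4] PP  <  k=3
[4,5] S\PP  lex  "gave"
[2,5] S  <  k=4
[1,5] N\NP  >  k=2
[5,6] N  lex  "which"
[6,7] NP\N  lex  "today"
[5,7] NP  <  k=6
[7,8] (NP\(N\NP))\NP  lex  "near"
[5,8] NP\(N\NP)  <  k=7
[1,8] NP  <  k=5
[0,8] S  >  k=1

[0,8] S   >
  [0,1] "river" : S/NP
  [1,8] NP   <
    [1,5] N\NP   >
      [1,2] "on" : (N\NP)/S
      [2,5] S   <
        [2,4] PP   <
          [2,3] "built" : S
          [3,4] "city" : PP\S
        [4,5] "gave" : S\PP
    [5,8] NP\(N\NP)   <
      [5,7] NP   <
        [5,6] "which" : N
        [6,7] "today" : NP\N
      [7,8] "near" : (NP\(N\NP))\NP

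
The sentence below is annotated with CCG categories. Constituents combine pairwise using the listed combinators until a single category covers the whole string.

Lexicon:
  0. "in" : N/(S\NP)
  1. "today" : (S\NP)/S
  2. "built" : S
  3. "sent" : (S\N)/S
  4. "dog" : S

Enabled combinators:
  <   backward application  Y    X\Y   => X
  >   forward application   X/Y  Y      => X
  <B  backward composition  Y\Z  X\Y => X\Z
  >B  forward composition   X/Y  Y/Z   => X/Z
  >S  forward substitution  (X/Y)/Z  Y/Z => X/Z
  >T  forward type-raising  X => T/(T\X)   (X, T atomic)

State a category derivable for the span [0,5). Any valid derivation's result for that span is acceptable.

S

[0,5] S   <
  [0,3] N   >
    [0,2] N/S   >B
      [0,1] "in" : N/(S\NP)
      [1,2] "today" : (S\NP)/S
    [2,3] "built" : S
  [3,5] S\N   >
    [3,4] "sent" : (S\N)/S
    [4,5] "dog" : S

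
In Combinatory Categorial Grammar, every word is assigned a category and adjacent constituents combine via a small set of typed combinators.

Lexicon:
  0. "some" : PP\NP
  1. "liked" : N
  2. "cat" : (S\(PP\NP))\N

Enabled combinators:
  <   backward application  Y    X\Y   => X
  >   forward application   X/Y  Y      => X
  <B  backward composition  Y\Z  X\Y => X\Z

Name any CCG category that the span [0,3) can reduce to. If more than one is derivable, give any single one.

S

[0,3] S   <
  [0,1] "some" : PP\NP
  [1,3] S\(PP\NP)   <
    [1,2] "liked" : N
    [2,3] "cat" : (S\(PP\NP))\N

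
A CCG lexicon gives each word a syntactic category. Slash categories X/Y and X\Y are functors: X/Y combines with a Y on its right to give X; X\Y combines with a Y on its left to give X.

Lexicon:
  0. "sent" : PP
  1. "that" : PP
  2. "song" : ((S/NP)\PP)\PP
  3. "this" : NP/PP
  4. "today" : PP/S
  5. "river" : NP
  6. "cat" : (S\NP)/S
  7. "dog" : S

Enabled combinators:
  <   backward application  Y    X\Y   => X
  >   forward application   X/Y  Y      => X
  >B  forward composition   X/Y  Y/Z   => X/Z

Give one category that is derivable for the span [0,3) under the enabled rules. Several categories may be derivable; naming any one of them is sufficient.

[0,8] S   >
  [0,3] S/NP   <
    [0,1] "sent" : PP
    [1,3] (S/NP)\PP   <
      [1,2] "that" : PP
      [2,3] "song" : ((S/NP)\PP)\PP
  [3,8] NP   >
    [3,4] "this" : NP/PP
    [4,8] PP   >
      [4,5] "today" : PP/S
      [5,8] S   <
        [5,6] "river" : NP
        [6,8] S\NP   >
          [6,7] "cat" : (S\NP)/S
          [7,8] "dog" : S

S/NP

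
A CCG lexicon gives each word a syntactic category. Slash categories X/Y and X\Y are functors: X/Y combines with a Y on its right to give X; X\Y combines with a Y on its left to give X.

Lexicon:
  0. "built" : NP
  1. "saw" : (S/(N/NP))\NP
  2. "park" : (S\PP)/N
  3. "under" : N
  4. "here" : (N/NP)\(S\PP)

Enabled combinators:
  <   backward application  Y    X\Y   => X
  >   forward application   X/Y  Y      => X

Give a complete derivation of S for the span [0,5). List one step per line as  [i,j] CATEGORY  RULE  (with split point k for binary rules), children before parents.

[0,5] S   >
  [0,2] S/(N/NP)   <
    [0,1] "built" : NP
    [1,2] "saw" : (S/(N/NP))\NP
  [2,5] N/NP   <
    [2,4] S\PP   >
      [2,3] "park" : (S\PP)/N
      [3,4] "under" : N
    [4,5] "here" : (N/NP)\(S\PP)

[0,1] NP  lex  "built"
[1,2] (S/(N/NP))\NP  lex  "saw"
[0,2] S/(N/NP)  <  k=1
[2,3] (S\PP)/N  lex  "park"
[3,4] N  lex  "under"
[2,4] S\PP  >  k=3
[4,5] (N/NP)\(S\PP)  lex  "here"
[2,5] N/NP  <  k=4
[0,5] S  >  k=2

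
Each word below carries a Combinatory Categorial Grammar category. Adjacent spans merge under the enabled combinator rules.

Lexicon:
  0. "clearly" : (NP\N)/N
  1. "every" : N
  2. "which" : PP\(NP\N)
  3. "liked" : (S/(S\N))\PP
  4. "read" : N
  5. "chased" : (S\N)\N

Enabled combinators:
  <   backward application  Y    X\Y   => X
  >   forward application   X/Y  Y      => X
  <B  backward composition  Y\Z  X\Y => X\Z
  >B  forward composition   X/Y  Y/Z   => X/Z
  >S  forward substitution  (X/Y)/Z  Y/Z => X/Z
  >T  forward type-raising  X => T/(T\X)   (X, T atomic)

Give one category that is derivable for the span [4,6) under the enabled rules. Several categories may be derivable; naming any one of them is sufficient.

[0,6] S   >
  [0,4] S/(S\N)   <
    [0,3] PP   <
      [0,2] NP\N   >
        [0,1] "clearly" : (NP\N)/N
        [1,2] "every" : N
      [2,3] "which" : PP\(NP\N)
    [3,4] "liked" : (S/(S\N))\PP
  [4,6] S\N   <
    [4,5] "read" : N
    [5,6] "chased" : (S\N)\N

S\N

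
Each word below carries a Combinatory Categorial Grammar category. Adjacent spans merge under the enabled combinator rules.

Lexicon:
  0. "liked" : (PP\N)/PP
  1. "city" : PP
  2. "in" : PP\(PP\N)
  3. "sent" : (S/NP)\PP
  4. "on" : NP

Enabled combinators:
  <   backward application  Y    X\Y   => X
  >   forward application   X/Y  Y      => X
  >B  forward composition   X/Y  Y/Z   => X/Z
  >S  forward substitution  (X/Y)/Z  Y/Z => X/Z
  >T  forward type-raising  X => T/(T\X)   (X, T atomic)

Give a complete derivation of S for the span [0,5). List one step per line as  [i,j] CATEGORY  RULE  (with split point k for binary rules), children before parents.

[0,1] (PP\N)/PP  lex  "liked"
[1,2] PP  lex  "city"
[0,2] PP\N  >  k=1
[2,3] PP\(PP\N)  lex  "in"
[0,3] PP  <  k=2
[3,4] (S/NP)\PP  lex  "sent"
[0,4] S/NP  <  k=3
[4,5] NP  lex  "on"
[0,5] S  >  k=4

[0,5] S   >
  [0,4] S/NP   <
    [0,3] PP   <
      [0,2] PP\N   >
        [0,1] "liked" : (PP\N)/PP
        [1,2] "city" : PP
      [2,3] "in" : PP\(PP\N)
    [3,4] "sent" : (S/NP)\PP
  [4,5] "on" : NP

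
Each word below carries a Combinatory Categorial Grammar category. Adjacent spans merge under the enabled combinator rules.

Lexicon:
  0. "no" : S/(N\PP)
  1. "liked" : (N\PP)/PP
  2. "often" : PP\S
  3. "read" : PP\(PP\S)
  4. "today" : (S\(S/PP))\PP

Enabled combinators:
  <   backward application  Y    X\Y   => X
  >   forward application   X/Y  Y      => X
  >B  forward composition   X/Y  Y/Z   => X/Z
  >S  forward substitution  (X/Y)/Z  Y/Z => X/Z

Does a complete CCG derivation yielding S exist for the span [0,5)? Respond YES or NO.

[0,5] S   <
  [0,2] S/PP   >B
    [0,1] "no" : S/(N\PP)
    [1,2] "liked" : (N\PP)/PP
  [2,5] S\(S/PP)   <
    [2,4] PP   <
      [2,3] "often" : PP\S
      [3,4] "read" : PP\(PP\S)
    [4,5] "today" : (S\(S/PP))\PP

YES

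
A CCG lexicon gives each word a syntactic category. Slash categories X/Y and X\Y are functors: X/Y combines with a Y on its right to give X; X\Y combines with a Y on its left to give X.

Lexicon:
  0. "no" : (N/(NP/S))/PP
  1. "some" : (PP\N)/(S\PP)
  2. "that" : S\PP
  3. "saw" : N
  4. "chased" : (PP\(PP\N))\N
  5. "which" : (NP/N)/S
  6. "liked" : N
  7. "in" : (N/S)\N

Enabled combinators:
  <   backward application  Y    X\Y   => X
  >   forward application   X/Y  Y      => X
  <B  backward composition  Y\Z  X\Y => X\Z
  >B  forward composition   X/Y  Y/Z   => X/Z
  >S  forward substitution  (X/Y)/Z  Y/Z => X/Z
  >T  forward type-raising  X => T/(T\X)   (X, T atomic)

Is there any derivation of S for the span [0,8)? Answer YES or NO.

NO

(N/(NP/S))/PP (PP\N)/(S\PP) S\PP N (PP\(PP\N))\N (NP/N)/S N (N/S)\N
CKY chart[0,8] = {N, N/(N\N), NP/(NP\N), PP/(PP\N), S/(S\N)}; S ∉ chart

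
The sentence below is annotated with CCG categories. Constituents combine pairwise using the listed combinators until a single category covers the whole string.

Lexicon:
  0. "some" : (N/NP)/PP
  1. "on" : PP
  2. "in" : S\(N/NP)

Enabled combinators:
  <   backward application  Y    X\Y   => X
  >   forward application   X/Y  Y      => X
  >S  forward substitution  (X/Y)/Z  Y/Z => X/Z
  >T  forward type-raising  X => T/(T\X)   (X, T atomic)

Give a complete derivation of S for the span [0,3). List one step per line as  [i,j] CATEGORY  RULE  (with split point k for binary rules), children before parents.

[0,1] (N/NP)/PP  lex  "some"
[1,2] PP  lex  "on"
[0,2] N/NP  >  k=1
[2,3] S\(N/NP)  lex  "in"
[0,3] S  <  k=2

[0,3] S   <
  [0,2] N/NP   >
    [0,1] "some" : (N/NP)/PP
    [1,2] "on" : PP
  [2,3] "in" : S\(N/NP)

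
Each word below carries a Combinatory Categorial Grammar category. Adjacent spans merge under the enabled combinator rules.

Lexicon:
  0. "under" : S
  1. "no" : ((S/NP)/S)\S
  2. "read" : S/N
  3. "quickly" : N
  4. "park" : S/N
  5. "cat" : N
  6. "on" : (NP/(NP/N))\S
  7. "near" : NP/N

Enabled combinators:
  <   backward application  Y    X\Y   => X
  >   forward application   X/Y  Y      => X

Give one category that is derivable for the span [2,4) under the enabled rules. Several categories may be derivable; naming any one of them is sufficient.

[0,8] S   >
  [0,4] S/NP   >
    [0,2] (S/NP)/S   <
      [0,1] "under" : S
      [1,2] "no" : ((S/NP)/S)\S
    [2,4] S   >
      [2,3] "read" : S/N
      [3,4] "quickly" : N
  [4,8] NP   >
    [4,7] NP/(NP/N)   <
      [4,6] S   >
        [4,5] "park" : S/N
        [5,6] "cat" : N
      [6,7] "on" : (NP/(NP/N))\S
    [7,8] "near" : NP/N

S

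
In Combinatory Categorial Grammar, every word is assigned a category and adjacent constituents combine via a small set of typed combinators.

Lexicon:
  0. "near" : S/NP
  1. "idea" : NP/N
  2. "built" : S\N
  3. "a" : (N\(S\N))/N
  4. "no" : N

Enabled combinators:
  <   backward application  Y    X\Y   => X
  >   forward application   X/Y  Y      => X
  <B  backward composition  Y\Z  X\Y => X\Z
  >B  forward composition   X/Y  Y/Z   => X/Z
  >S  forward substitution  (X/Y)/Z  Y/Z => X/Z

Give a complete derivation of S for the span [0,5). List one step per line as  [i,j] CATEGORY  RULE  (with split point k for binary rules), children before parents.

[0,5] S   >
  [0,2] S/N   >B
    [0,1] "near" : S/NP
    [1,2] "idea" : NP/N
  [2,5] N   <
    [2,3] "built" : S\N
    [3,5] N\(S\N)   >
      [3,4] "a" : (N\(S\N))/N
      [4,5] "no" : N

[0,1] S/NP  lex  "near"
[1,2] NP/N  lex  "idea"
[0,2] S/N  >B  k=1
[2,3] S\N  lex  "built"
[3,4] (N\(S\N))/N  lex  "a"
[4,5] N  lex  "no"
[3,5] N\(S\N)  >  k=4
[2,5] N  <  k=3
[0,5] S  >  k=2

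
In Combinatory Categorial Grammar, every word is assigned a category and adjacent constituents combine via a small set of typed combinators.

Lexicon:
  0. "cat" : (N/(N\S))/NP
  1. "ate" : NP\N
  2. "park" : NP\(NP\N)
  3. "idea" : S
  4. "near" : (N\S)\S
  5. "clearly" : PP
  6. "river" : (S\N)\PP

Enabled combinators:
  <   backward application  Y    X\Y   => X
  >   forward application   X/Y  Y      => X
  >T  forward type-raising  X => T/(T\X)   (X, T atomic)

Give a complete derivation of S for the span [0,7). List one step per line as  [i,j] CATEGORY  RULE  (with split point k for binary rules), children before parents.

[0,1] (N/(N\S))/NP  lex  "cat"
[1,2] NP\N  lex  "ate"
[2,3] NP\(NP\N)  lex  "park"
[1,3] NP  <  k=2
[0,3] N/(N\S)  >  k=1
[3,4] S  lex  "idea"
[4,5] (N\S)\S  lex  "near"
[3,5] N\S  <  k=4
[0,5] N  >  k=3
[5,6] PP  lex  "clearly"
[6,7] (S\N)\PP  lex  "river"
[5,7] S\N  <  k=6
[0,7] S  <  k=5

[0,7] S   <
  [0,5] N   >
    [0,3] N/(N\S)   >
      [0,1] "cat" : (N/(N\S))/NP
      [1,3] NP   <
        [1,2] "ate" : NP\N
        [2,3] "park" : NP\(NP\N)
    [3,5] N\S   <
      [3,4] "idea" : S
      [4,5] "near" : (N\S)\S
  [5,7] S\N   <
    [5,6] "clearly" : PP
    [6,7] "river" : (S\N)\PP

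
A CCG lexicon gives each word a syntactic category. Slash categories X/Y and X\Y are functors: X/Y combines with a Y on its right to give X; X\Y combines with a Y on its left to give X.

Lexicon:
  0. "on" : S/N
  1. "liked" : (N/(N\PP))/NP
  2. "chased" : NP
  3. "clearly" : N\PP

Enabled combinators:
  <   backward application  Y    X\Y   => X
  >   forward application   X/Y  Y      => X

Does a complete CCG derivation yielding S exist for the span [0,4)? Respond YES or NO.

[0,4] S   >
  [0,1] "on" : S/N
  [1,4] N   >
    [1,3] N/(N\PP)   >
      [1,2] "liked" : (N/(N\PP))/NP
      [2,3] "chased" : NP
    [3,4] "clearly" : N\PP

YES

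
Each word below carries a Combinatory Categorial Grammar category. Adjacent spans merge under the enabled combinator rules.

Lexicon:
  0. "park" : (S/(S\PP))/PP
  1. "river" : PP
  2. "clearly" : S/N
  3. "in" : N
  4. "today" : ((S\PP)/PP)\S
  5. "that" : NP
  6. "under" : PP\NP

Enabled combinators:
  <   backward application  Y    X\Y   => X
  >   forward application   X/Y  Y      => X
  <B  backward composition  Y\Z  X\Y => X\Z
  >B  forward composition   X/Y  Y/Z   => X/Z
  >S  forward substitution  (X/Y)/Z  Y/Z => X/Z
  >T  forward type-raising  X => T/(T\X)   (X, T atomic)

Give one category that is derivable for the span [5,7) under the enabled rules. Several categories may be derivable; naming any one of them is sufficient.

[0,7] S   >
  [0,2] S/(S\PP)   >
    [0,1] "park" : (S/(S\PP))/PP
    [1,2] "river" : PP
  [2,7] S\PP   >
    [2,5] (S\PP)/PP   <
      [2,4] S   >
        [2,3] "clearly" : S/N
        [3,4] "in" : N
      [4,5] "today" : ((S\PP)/PP)\S
    [5,7] PP   >
      [5,6] PP/(PP\NP)   >T
        [5,6] "that" : NP
      [6,7] "under" : PP\NP

PP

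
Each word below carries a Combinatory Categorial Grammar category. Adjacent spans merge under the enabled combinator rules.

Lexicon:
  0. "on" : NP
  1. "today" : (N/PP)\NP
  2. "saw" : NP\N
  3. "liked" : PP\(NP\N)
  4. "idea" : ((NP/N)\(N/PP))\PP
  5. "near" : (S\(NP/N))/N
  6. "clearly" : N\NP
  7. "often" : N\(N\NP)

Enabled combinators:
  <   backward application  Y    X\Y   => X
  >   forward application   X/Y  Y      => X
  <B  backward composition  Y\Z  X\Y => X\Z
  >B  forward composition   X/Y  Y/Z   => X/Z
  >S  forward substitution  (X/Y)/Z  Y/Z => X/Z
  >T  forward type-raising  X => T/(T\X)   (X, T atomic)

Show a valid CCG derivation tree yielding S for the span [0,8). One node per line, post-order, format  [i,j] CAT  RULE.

[0,1] NP  lex  "on"
[1,2] (N/PP)\NP  lex  "today"
[0,2] N/PP  <  k=1
[2,3] NP\N  lex  "saw"
[3,4] PP\(NP\N)  lex  "liked"
[2,4] PP  <  k=3
[4,5] ((NP/N)\(N/PP))\PP  lex  "idea"
[2,5] (NP/N)\(N/PP)  <  k=4
[0,5] NP/N  <  k=2
[5,6] (S\(NP/N))/N  lex  "near"
[6,7] N\NP  lex  "clearly"
[7,8] N\(N\NP)  lex  "often"
[6,8] N  <  k=7
[5,8] S\(NP/N)  >  k=6
[0,8] S  <  k=5

[0,8] S   <
  [0,5] NP/N   <
    [0,2] N/PP   <
      [0,1] "on" : NP
      [1,2] "today" : (N/PP)\NP
    [2,5] (NP/N)\(N/PP)   <
      [2,4] PP   <
        [2,3] "saw" : NP\N
        [3,4] "liked" : PP\(NP\N)
      [4,5] "idea" : ((NP/N)\(N/PP))\PP
  [5,8] S\(NP/N)   >
    [5,6] "near" : (S\(NP/N))/N
    [6,8] N   <
      [6,7] "clearly" : N\NP
      [7,8] "often" : N\(N\NP)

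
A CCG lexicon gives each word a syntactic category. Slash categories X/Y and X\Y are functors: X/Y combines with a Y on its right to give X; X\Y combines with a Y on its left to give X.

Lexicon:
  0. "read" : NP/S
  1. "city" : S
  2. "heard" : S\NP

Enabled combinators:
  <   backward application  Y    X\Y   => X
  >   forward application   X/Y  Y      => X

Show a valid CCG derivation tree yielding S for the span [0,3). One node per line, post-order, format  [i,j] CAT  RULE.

[0,3] S   <
  [0,2] NP   >
    [0,1] "read" : NP/S
    [1,2] "city" : S
  [2,3] "heard" : S\NP

[0,1] NP/S  lex  "read"
[1,2] S  lex  "city"
[0,2] NP  >  k=1
[2,3] S\NP  lex  "heard"
[0,3] S  <  k=2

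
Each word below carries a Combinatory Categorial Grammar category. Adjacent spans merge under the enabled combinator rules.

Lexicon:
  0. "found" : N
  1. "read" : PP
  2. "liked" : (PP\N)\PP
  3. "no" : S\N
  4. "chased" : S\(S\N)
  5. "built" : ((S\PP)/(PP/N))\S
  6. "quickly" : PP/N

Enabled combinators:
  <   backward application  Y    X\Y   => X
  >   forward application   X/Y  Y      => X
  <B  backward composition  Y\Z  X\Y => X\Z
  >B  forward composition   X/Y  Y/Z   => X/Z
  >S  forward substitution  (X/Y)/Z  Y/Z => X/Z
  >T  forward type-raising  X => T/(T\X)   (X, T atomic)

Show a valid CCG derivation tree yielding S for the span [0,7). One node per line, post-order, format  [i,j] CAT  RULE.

[0,1] N  lex  "found"
[1,2] PP  lex  "read"
[2,3] (PP\N)\PP  lex  "liked"
[1,3] PP\N  <  k=2
[3,4] S\N  lex  "no"
[4,5] S\(S\N)  lex  "chased"
[3,5] S  <  k=4
[5,6] ((S\PP)/(PP/N))\S  lex  "built"
[3,6] (S\PP)/(PP/N)  <  k=5
[6,7] PP/N  lex  "quickly"
[3,7] S\PP  >  k=6
[1,7] S\N  <B  k=3
[0,7] S  <  k=1

[0,7] S   <
  [0,1] "found" : N
  [1,7] S\N   <B
    [1,3] PP\N   <
      [1,2] "read" : PP
      [2,3] "liked" : (PP\N)\PP
    [3,7] S\PP   >
      [3,6] (S\PP)/(PP/N)   <
        [3,5] S   <
          [3,4] "no" : S\N
          [4,5] "chased" : S\(S\N)
        [5,6] "built" : ((S\PP)/(PP/N))\S
      [6,7] "quickly" : PP/N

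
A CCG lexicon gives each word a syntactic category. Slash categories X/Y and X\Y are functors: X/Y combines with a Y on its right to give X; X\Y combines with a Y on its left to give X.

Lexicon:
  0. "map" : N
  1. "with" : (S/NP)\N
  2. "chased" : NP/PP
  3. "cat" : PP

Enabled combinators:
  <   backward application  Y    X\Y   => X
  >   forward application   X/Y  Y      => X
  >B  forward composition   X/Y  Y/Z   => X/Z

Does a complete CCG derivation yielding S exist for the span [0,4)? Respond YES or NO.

YES

[0,4] S   >
  [0,3] S/PP   >B
    [0,2] S/NP   <
      [0,1] "map" : N
      [1,2] "with" : (S/NP)\N
    [2,3] "chased" : NP/PP
  [3,4] "cat" : PP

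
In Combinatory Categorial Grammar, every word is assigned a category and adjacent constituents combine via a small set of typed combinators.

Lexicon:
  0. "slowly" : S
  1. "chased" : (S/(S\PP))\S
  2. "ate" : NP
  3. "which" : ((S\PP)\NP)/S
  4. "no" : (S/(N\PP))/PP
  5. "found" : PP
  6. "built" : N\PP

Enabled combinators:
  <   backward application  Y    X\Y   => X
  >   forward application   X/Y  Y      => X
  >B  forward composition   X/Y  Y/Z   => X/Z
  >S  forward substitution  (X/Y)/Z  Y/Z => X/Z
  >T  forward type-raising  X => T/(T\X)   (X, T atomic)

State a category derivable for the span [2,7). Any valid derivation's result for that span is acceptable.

[0,7] S   >
  [0,2] S/(S\PP)   <
    [0,1] "slowly" : S
    [1,2] "chased" : (S/(S\PP))\S
  [2,7] S\PP   <
    [2,3] "ate" : NP
    [3,7] (S\PP)\NP   >
      [3,4] "which" : ((S\PP)\NP)/S
      [4,7] S   >
        [4,6] S/(N\PP)   >
          [4,5] "no" : (S/(N\PP))/PP
          [5,6] "found" : PP
        [6,7] "built" : N\PP

S\PP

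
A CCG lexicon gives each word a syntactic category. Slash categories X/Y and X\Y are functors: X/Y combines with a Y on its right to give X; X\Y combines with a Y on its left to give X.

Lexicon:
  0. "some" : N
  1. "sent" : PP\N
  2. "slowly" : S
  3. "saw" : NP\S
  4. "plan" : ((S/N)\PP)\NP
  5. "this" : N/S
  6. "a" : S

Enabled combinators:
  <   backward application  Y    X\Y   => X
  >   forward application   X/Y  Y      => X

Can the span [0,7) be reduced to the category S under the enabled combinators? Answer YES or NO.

[0,7] S   >
  [0,5] S/N   <
    [0,2] PP   <
      [0,1] "some" : N
      [1,2] "sent" : PP\N
    [2,5] (S/N)\PP   <
      [2,4] NP   <
        [2,3] "slowly" : S
        [3,4] "saw" : NP\S
      [4,5] "plan" : ((S/N)\PP)\NP
  [5,7] N   >
    [5,6] "this" : N/S
    [6,7] "a" : S

YES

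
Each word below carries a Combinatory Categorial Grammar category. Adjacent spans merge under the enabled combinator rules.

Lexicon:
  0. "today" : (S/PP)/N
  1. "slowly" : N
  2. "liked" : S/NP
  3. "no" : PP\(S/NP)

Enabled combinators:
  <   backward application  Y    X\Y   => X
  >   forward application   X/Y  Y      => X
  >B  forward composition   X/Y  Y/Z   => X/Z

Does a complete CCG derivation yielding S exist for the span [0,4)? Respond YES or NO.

YES

[0,4] S   >
  [0,2] S/PP   >
    [0,1] "today" : (S/PP)/N
    [1,2] "slowly" : N
  [2,4] PP   <
    [2,3] "liked" : S/NP
    [3,4] "no" : PP\(S/NP)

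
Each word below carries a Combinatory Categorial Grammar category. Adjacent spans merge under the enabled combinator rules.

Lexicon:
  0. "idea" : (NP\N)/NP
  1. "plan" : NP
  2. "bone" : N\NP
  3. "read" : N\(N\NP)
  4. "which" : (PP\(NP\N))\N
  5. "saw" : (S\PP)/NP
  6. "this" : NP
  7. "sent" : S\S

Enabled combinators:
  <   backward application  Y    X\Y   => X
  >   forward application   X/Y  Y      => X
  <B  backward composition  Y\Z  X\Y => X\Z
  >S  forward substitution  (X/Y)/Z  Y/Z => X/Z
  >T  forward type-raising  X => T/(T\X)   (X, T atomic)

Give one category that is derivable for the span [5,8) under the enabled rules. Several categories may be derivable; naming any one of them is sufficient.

[0,8] S   <
  [0,5] PP   <
    [0,2] NP\N   >
      [0,1] "idea" : (NP\N)/NP
      [1,2] "plan" : NP
    [2,5] PP\(NP\N)   <
      [2,4] N   <
        [2,3] "bone" : N\NP
        [3,4] "read" : N\(N\NP)
      [4,5] "which" : (PP\(NP\N))\N
  [5,8] S\PP   <B
    [5,7] S\PP   >
      [5,6] "saw" : (S\PP)/NP
      [6,7] "this" : NP
    [7,8] "sent" : S\S

S\PP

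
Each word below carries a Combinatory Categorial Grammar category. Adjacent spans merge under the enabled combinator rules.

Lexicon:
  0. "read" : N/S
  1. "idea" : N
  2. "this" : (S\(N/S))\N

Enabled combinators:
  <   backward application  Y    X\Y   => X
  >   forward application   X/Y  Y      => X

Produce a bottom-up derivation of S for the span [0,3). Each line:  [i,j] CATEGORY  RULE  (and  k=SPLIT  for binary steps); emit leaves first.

[0,3] S   <
  [0,1] "read" : N/S
  [1,3] S\(N/S)   <
    [1,2] "idea" : N
    [2,3] "this" : (S\(N/S))\N

[0,1] N/S  lex  "read"
[1,2] N  lex  "idea"
[2,3] (S\(N/S))\N  lex  "this"
[1,3] S\(N/S)  <  k=2
[0,3] S  <  k=1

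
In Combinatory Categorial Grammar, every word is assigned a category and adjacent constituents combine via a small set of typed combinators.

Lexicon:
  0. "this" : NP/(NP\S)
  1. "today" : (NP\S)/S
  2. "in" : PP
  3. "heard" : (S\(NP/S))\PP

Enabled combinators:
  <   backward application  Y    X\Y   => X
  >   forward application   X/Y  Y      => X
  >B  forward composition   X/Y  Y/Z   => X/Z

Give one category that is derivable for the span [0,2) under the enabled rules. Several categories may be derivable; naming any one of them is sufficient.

NP/S

[0,4] S   <
  [0,2] NP/S   >B
    [0,1] "this" : NP/(NP\S)
    [1,2] "today" : (NP\S)/S
  [2,4] S\(NP/S)   <
    [2,3] "in" : PP
    [3,4] "heard" : (S\(NP/S))\PP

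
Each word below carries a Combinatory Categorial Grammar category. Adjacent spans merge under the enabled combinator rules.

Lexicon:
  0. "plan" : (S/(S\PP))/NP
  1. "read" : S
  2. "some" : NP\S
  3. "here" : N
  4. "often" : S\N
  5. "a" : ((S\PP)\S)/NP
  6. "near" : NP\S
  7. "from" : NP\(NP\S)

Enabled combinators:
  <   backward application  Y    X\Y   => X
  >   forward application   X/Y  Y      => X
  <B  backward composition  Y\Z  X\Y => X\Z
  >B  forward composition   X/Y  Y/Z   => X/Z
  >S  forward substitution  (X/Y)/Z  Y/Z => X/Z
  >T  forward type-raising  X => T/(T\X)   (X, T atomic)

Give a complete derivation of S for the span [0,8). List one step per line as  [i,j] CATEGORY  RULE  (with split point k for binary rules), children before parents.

[0,8] S   >
  [0,3] S/(S\PP)   >
    [0,1] "plan" : (S/(S\PP))/NP
    [1,3] NP   <
      [1,2] "read" : S
      [2,3] "some" : NP\S
  [3,8] S\PP   <
    [3,5] S   <
      [3,4] "here" : N
      [4,5] "often" : S\N
    [5,8] (S\PP)\S   >
      [5,6] "a" : ((S\PP)\S)/NP
      [6,8] NP   <
        [6,7] "near" : NP\S
        [7,8] "from" : NP\(NP\S)

[0,1] (S/(S\PP))/NP  lex  "plan"
[1,2] S  lex  "read"
[2,3] NP\S  lex  "some"
[1,3] NP  <  k=2
[0,3] S/(S\PP)  >  k=1
[3,4] N  lex  "here"
[4,5] S\N  lex  "often"
[3,5] S  <  k=4
[5,6] ((S\PP)\S)/NP  lex  "a"
[6,7] NP\S  lex  "near"
[7,8] NP\(NP\S)  lex  "from"
[6,8] NP  <  k=7
[5,8] (S\PP)\S  >  k=6
[3,8] S\PP  <  k=5
[0,8] S  >  k=3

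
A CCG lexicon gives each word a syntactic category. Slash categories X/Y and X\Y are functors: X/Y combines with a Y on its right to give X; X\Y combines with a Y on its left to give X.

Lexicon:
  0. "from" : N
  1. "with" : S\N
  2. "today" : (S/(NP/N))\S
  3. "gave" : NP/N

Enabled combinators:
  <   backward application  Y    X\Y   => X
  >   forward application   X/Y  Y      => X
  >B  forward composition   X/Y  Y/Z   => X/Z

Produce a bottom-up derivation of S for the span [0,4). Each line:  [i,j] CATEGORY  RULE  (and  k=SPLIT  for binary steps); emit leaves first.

[0,4] S   >
  [0,3] S/(NP/N)   <
    [0,2] S   <
      [0,1] "from" : N
      [1,2] "with" : S\N
    [2,3] "today" : (S/(NP/N))\S
  [3,4] "gave" : NP/N

[0,1] N  lex  "from"
[1,2] S\N  lex  "with"
[0,2] S  <  k=1
[2,3] (S/(NP/N))\S  lex  "today"
[0,3] S/(NP/N)  <  k=2
[3,4] NP/N  lex  "gave"
[0,4] S  >  k=3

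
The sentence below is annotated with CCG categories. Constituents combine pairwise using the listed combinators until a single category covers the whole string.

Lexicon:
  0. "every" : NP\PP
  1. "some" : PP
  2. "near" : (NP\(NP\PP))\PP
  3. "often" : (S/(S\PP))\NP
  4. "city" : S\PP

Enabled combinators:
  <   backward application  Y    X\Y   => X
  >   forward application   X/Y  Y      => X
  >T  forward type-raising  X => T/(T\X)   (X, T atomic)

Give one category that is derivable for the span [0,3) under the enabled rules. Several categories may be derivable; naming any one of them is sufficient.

[0,5] S   >
  [0,4] S/(S\PP)   <
    [0,3] NP   <
      [0,1] "every" : NP\PP
      [1,3] NP\(NP\PP)   <
        [1,2] "some" : PP
        [2,3] "near" : (NP\(NP\PP))\PP
    [3,4] "often" : (S/(S\PP))\NP
  [4,5] "city" : S\PP

NP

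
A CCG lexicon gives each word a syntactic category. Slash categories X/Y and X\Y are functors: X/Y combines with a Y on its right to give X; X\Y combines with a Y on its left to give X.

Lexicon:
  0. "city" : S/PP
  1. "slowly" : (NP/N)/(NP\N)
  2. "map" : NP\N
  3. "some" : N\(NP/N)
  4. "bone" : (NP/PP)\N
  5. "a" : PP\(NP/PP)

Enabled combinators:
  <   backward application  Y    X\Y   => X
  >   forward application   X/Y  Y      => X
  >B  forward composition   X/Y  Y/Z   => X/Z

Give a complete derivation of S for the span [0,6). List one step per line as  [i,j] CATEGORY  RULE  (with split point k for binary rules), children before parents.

[0,1] S/PP  lex  "city"
[1,2] (NP/N)/(NP\N)  lex  "slowly"
[2,3] NP\N  lex  "map"
[1,3] NP/N  >  k=2
[3,4] N\(NP/N)  lex  "some"
[1,4] N  <  k=3
[4,5] (NP/PP)\N  lex  "bone"
[1,5] NP/PP  <  k=4
[5,6] PP\(NP/PP)  lex  "a"
[1,6] PP  <  k=5
[0,6] S  >  k=1

[0,6] S   >
  [0,1] "city" : S/PP
  [1,6] PP   <
    [1,5] NP/PP   <
      [1,4] N   <
        [1,3] NP/N   >
          [1,2] "slowly" : (NP/N)/(NP\N)
          [2,3] "map" : NP\N
        [3,4] "some" : N\(NP/N)
      [4,5] "bone" : (NP/PP)\N
    [5,6] "a" : PP\(NP/PP)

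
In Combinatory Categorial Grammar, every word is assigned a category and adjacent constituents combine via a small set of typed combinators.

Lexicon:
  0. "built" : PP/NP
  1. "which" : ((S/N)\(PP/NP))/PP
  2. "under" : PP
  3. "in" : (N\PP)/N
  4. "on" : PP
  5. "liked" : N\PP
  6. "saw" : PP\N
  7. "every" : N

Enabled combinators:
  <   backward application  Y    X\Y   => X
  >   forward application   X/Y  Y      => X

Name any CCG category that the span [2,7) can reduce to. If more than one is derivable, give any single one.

PP

[0,8] S   >
  [0,7] S/N   <
    [0,1] "built" : PP/NP
    [1,7] (S/N)\(PP/NP)   >
      [1,2] "which" : ((S/N)\(PP/NP))/PP
      [2,7] PP   <
        [2,6] N   <
          [2,3] "under" : PP
          [3,6] N\PP   >
            [3,4] "in" : (N\PP)/N
            [4,6] N   <
              [4,5] "on" : PP
              [5,6] "liked" : N\PP
        [6,7] "saw" : PP\N
  [7,8] "every" : N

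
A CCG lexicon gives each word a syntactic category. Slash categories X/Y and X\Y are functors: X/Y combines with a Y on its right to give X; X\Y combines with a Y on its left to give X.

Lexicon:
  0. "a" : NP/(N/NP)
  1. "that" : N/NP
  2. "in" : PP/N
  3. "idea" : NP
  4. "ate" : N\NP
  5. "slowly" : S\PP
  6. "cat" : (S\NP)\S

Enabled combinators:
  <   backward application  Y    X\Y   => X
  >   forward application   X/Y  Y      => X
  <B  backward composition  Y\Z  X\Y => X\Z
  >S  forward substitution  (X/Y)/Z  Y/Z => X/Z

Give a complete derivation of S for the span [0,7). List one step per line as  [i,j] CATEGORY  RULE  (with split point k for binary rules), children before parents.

[0,7] S   <
  [0,2] NP   >
    [0,1] "a" : NP/(N/NP)
    [1,2] "that" : N/NP
  [2,7] S\NP   <
    [2,6] S   <
      [2,5] PP   >
        [2,3] "in" : PP/N
        [3,5] N   <
          [3,4] "idea" : NP
          [4,5] "ate" : N\NP
      [5,6] "slowly" : S\PP
    [6,7] "cat" : (S\NP)\S

[0,1] NP/(N/NP)  lex  "a"
[1,2] N/NP  lex  "that"
[0,2] NP  >  k=1
[2,3] PP/N  lex  "in"
[3,4] NP  lex  "idea"
[4,5] N\NP  lex  "ate"
[3,5] N  <  k=4
[2,5] PP  >  k=3
[5,6] S\PP  lex  "slowly"
[2,6] S  <  k=5
[6,7] (S\NP)\S  lex  "cat"
[2,7] S\NP  <  k=6
[0,7] S  <  k=2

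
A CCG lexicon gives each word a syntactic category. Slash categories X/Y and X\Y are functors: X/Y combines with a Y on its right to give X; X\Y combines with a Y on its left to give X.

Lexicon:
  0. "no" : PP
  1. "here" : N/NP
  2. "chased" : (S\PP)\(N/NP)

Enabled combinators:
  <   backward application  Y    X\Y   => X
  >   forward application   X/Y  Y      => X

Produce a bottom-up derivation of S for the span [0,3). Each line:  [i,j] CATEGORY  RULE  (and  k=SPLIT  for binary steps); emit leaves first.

[0,1] PP  lex  "no"
[1,2] N/NP  lex  "here"
[2,3] (S\PP)\(N/NP)  lex  "chased"
[1,3] S\PP  <  k=2
[0,3] S  <  k=1

[0,3] S   <
  [0,1] "no" : PP
  [1,3] S\PP   <
    [1,2] "here" : N/NP
    [2,3] "chased" : (S\PP)\(N/NP)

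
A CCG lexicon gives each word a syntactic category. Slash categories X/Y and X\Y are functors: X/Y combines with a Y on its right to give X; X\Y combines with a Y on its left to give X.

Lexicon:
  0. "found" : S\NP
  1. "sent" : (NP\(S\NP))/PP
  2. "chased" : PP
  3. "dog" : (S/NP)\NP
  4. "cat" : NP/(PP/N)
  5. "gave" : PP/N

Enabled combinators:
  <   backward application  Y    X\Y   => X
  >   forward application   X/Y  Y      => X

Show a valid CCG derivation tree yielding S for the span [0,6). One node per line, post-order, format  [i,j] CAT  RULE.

[0,6] S   >
  [0,4] S/NP   <
    [0,3] NP   <
      [0,1] "found" : S\NP
      [1,3] NP\(S\NP)   >
        [1,2] "sent" : (NP\(S\NP))/PP
        [2,3] "chased" : PP
    [3,4] "dog" : (S/NP)\NP
  [4,6] NP   >
    [4,5] "cat" : NP/(PP/N)
    [5,6] "gave" : PP/N

[0,1] S\NP  lex  "found"
[1,2] (NP\(S\NP))/PP  lex  "sent"
[2,3] PP  lex  "chased"
[1,3] NP\(S\NP)  >  k=2
[0,3] NP  <  k=1
[3,4] (S/NP)\NP  lex  "dog"
[0,4] S/NP  <  k=3
[4,5] NP/(PP/N)  lex  "cat"
[5,6] PP/N  lex  "gave"
[4,6] NP  >  k=5
[0,6] S  >  k=4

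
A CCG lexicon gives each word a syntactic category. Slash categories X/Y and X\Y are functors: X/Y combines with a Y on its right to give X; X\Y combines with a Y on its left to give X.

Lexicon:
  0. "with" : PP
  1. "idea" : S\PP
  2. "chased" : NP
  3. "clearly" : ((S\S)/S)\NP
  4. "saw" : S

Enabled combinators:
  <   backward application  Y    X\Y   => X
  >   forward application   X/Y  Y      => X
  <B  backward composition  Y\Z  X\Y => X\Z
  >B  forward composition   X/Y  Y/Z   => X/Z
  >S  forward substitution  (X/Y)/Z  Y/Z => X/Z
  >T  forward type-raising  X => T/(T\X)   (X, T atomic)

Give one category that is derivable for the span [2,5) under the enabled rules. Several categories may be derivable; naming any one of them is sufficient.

[0,5] S   >
  [0,1] S/(S\PP)   >T
    [0,1] "with" : PP
  [1,5] S\PP   <B
    [1,2] "idea" : S\PP
    [2,5] S\S   >
      [2,4] (S\S)/S   <
        [2,3] "chased" : NP
        [3,4] "clearly" : ((S\S)/S)\NP
      [4,5] "saw" : S

S\S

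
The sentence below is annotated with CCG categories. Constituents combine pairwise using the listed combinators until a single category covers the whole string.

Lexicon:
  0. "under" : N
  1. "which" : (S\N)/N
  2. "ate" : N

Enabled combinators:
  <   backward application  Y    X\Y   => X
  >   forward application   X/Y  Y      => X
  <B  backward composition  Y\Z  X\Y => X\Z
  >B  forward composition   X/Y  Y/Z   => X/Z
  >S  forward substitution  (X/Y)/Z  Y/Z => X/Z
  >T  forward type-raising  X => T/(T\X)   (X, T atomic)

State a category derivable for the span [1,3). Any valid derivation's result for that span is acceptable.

[0,3] S   <
  [0,1] "under" : N
  [1,3] S\N   >
    [1,2] "which" : (S\N)/N
    [2,3] "ate" : N

S\N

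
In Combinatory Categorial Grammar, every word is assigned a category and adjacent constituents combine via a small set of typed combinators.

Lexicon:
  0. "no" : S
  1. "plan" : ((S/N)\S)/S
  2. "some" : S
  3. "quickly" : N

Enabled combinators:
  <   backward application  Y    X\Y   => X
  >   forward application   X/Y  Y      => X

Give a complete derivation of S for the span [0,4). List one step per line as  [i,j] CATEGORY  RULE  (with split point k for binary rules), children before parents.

[0,1] S  lex  "no"
[1,2] ((S/N)\S)/S  lex  "plan"
[2,3] S  lex  "some"
[1,3] (S/N)\S  >  k=2
[0,3] S/N  <  k=1
[3,4] N  lex  "quickly"
[0,4] S  >  k=3

[0,4] S   >
  [0,3] S/N   <
    [0,1] "no" : S
    [1,3] (S/N)\S   >
      [1,2] "plan" : ((S/N)\S)/S
      [2,3] "some" : S
  [3,4] "quickly" : N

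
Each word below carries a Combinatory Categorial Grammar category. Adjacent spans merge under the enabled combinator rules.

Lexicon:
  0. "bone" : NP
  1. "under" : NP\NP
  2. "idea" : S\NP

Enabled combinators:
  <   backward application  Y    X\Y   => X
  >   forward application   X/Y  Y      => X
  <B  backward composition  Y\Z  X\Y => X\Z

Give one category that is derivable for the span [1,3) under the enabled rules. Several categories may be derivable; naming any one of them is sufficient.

S\NP

[0,3] S   <
  [0,1] "bone" : NP
  [1,3] S\NP   <B
    [1,2] "under" : NP\NP
    [2,3] "idea" : S\NP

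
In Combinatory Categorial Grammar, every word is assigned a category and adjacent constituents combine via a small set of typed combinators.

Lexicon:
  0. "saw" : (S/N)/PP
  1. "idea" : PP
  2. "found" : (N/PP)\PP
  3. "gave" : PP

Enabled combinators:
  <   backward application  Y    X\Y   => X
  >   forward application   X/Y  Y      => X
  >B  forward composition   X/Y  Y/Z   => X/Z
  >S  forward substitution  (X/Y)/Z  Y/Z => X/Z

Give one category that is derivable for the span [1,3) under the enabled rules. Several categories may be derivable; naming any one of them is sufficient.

[0,4] S   >
  [0,3] S/PP   >S
    [0,1] "saw" : (S/N)/PP
    [1,3] N/PP   <
      [1,2] "idea" : PP
      [2,3] "found" : (N/PP)\PP
  [3,4] "gave" : PP

N/PP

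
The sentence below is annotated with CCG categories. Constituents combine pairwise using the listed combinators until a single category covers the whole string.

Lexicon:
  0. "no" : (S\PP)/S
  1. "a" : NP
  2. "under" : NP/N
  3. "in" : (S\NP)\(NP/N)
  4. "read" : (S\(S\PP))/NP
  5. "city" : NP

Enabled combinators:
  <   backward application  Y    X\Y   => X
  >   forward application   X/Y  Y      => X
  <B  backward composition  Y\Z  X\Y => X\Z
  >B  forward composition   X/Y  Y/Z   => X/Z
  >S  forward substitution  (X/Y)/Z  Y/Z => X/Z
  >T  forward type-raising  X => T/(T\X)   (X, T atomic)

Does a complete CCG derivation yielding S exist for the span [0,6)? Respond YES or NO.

YES

[0,6] S   <
  [0,4] S\PP   >
    [0,1] "no" : (S\PP)/S
    [1,4] S   <
      [1,2] "a" : NP
      [2,4] S\NP   <
        [2,3] "under" : NP/N
        [3,4] "in" : (S\NP)\(NP/N)
  [4,6] S\(S\PP)   >
    [4,5] "read" : (S\(S\PP))/NP
    [5,6] "city" : NP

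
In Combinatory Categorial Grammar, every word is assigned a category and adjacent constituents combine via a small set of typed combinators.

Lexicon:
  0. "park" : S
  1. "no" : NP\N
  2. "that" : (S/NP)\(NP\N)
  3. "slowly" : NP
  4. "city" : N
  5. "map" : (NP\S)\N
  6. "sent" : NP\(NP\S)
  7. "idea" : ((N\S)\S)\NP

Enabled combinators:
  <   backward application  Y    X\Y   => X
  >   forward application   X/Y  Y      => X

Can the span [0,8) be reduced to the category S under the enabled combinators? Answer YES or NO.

NO

S NP\N (S/NP)\(NP\N) NP N (NP\S)\N NP\(NP\S) ((N\S)\S)\NP
CKY chart[0,8] = {N}; S ∉ chart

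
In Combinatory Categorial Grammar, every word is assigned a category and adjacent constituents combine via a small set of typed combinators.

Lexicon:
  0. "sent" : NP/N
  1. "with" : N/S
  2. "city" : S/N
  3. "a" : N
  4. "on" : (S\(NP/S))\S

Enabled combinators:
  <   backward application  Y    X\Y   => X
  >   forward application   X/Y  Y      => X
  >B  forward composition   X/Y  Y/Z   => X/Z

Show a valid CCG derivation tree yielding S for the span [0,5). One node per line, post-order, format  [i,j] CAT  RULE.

[0,1] NP/N  lex  "sent"
[1,2] N/S  lex  "with"
[0,2] NP/S  >B  k=1
[2,3] S/N  lex  "city"
[3,4] N  lex  "a"
[2,4] S  >  k=3
[4,5] (S\(NP/S))\S  lex  "on"
[2,5] S\(NP/S)  <  k=4
[0,5] S  <  k=2

[0,5] S   <
  [0,2] NP/S   >B
    [0,1] "sent" : NP/N
    [1,2] "with" : N/S
  [2,5] S\(NP/S)   <
    [2,4] S   >
      [2,3] "city" : S/N
      [3,4] "a" : N
    [4,5] "on" : (S\(NP/S))\S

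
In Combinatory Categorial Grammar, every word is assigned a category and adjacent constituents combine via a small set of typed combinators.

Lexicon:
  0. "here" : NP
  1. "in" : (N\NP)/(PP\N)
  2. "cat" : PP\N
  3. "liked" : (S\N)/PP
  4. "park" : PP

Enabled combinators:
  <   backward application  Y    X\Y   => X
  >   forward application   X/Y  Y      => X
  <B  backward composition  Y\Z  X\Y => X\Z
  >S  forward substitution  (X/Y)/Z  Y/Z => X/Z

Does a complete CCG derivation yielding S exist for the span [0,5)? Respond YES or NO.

[0,5] S   <
  [0,3] N   <
    [0,1] "here" : NP
    [1,3] N\NP   >
      [1,2] "in" : (N\NP)/(PP\N)
      [2,3] "cat" : PP\N
  [3,5] S\N   >
    [3,4] "liked" : (S\N)/PP
    [4,5] "park" : PP

YES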